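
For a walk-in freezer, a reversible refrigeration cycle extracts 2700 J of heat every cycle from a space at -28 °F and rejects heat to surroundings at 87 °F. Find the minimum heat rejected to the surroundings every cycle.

T_H = 87 °F → (87 − 32) × 5/9 = 30.56 °C = 303.71 K.
T_C = -28 °F → (-28 − 32) × 5/9 = -33.33 °C = 239.82 K.
For a reversible cycle Q_H/Q_C = T_H/T_C, so Q_H = Q_C·T_H/T_C = 2700 × 303.71/239.82 = 3420 J.

Q_H ≈ 3420 J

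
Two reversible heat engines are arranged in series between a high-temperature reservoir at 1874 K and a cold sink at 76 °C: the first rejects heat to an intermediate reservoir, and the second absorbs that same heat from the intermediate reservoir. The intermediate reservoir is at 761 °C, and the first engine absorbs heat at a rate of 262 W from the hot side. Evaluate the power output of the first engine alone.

T_C = 76 °C → 76 + 273.15 = 349.15 K.
T_m = 761 °C → 761 + 273.15 = 1034.15 K.
First-stage efficiency η₁ = 1 − T_m/T_H = 1 − 1034.15/1874.00 = 0.4482.
W₁ = η₁·Q_H = 0.4482 × 262 = 117 W.

Ẇ₁ ≈ 117 W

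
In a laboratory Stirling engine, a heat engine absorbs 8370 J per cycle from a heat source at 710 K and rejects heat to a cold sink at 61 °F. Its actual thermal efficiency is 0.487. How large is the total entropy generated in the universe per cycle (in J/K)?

T_C = 61 °F → (61 − 32) × 5/9 = 16.11 °C = 289.26 K.
W = η·Q_H = 0.487 × 8370 = 4076 J, so Q_C = Q_H − W = 4294 J.
The hot reservoir loses entropy Q_H/T_H = 8370/710.00 = 11.79 J/K; the cold reservoir gains Q_C/T_C = 4294/289.26 = 14.84 J/K.
ΔS_univ = −Q_H/T_H + Q_C/T_C = 3.06 J/K (> 0, since η = 0.487 < η_Carnot = 0.593).

ΔS_univ ≈ 3.06 J/K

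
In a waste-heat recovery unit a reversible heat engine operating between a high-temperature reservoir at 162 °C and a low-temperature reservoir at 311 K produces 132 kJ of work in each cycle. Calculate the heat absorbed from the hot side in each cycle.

Q_H ≈ 462.7 kJ

T_H = 162 °C → 162 + 273.15 = 435.15 K.
Carnot efficiency: η = 1 − T_C/T_H = 1 − 311.00/435.15 = 0.2853.
Q_H = W/η = 132/0.2853 = 462.7 kJ.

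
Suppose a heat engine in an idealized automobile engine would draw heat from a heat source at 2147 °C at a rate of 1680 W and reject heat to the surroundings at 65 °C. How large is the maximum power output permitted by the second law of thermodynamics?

Ẇ_max ≈ 1445 W

T_H = 2147 °C → 2147 + 273.15 = 2420.15 K.
T_C = 65 °C → 65 + 273.15 = 338.15 K.
The second-law ceiling is the Carnot efficiency, η_max = 1 − T_C/T_H = 1 − 338.15/2420.15 = 0.8603.
W_max = η_max · Q_H = 0.8603 × 1680 = 1445 W.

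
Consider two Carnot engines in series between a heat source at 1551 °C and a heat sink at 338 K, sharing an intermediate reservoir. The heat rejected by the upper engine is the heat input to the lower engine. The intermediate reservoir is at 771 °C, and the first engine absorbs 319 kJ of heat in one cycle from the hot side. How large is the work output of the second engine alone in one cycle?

W₂ ≈ 123.5 kJ

T_H = 1551 °C → 1551 + 273.15 = 1824.15 K.
T_m = 771 °C → 771 + 273.15 = 1044.15 K.
Heat entering the second stage: Q_m = Q_H·(T_m/T_H) = 319 × 1044.15/1824.15 = 182.6 kJ.
Second-stage efficiency η₂ = 1 − T_C/T_m = 1 − 338.00/1044.15 = 0.6763, so W₂ = η₂·Q_m = 123.5 kJ.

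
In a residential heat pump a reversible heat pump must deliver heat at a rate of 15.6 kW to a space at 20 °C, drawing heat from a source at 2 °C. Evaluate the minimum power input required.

T_H = 20 °C → 20 + 273.15 = 293.15 K.
T_C = 2 °C → 2 + 273.15 = 275.15 K.
Reversible heating COP: COP_HP = T_H/(T_H − T_C) = 293.15/18.00 = 16.2861.
W = Q_H/COP_HP = 15.6/16.2861 = 0.958 kW.

Ẇ_in ≈ 0.958 kW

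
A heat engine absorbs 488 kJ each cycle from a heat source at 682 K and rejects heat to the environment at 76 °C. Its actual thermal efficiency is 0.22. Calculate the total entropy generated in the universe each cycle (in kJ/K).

T_C = 76 °C → 76 + 273.15 = 349.15 K.
W = η·Q_H = 0.22 × 488 = 107.4 kJ, so Q_C = Q_H − W = 380.6 kJ.
Entropy balance on the reservoirs: −Q_H/T_H = -0.7155 kJ/K, +Q_C/T_C = 1.090 kJ/K.
ΔS_univ = −Q_H/T_H + Q_C/T_C = 0.3746 kJ/K (> 0, since η = 0.22 < η_Carnot = 0.488).

ΔS_univ ≈ 0.3746 kJ/K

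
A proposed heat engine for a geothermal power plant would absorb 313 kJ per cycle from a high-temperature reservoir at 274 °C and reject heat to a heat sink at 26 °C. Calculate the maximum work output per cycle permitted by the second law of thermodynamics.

T_H = 274 °C → 274 + 273.15 = 547.15 K.
T_C = 26 °C → 26 + 273.15 = 299.15 K.
By the Carnot theorem, η_max = 1 − T_C/T_H = 1 − 299.15/547.15 = 0.4533.
W_max = η_max · Q_H = 0.4533 × 313 = 142 kJ.

W_max ≈ 142 kJ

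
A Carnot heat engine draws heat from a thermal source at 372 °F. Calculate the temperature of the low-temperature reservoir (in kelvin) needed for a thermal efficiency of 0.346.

T_H = 372 °F → (372 − 32) × 5/9 = 188.89 °C = 462.04 K.
From η = 1 − T_C/T_H, T_C = T_H·(1 − η) = 462.04 × (1 − 0.346) = 302.2 K.

T_C ≈ 302.2 K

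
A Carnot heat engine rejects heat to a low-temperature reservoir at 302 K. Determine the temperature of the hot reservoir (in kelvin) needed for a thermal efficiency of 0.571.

From η = 1 − T_C/T_H, solving for T_H gives T_H = T_C/(1 − η) = 302.00/(1 − 0.571) = 704.0 K.

T_H ≈ 704.0 K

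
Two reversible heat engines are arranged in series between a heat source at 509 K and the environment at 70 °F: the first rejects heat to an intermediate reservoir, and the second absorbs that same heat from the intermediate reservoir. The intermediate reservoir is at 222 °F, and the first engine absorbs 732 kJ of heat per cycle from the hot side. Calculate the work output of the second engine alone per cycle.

T_C = 70 °F → (70 − 32) × 5/9 = 21.11 °C = 294.26 K.
T_m = 222 °F → (222 − 32) × 5/9 = 105.56 °C = 378.71 K.
Heat entering the second stage: Q_m = Q_H·(T_m/T_H) = 732 × 378.71/509.00 = 545 kJ.
Second-stage efficiency η₂ = 1 − T_C/T_m = 1 − 294.26/378.71 = 0.2230, so W₂ = η₂·Q_m = 121 kJ.

W₂ ≈ 121 kJ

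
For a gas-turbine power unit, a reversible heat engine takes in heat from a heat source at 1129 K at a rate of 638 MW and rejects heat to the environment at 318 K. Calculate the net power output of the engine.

Since the cycle is reversible, η = 1 − T_C/T_H = 1 − 318.00/1129.00 = 0.7183.
W = η·Q_H = 0.7183 × 638 = 458.3 MW.

Ẇ ≈ 458.3 MW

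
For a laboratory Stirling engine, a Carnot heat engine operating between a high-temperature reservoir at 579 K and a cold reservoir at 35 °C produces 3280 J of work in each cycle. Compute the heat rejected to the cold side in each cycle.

Q_C ≈ 3732 J

T_C = 35 °C → 35 + 273.15 = 308.15 K.
η_rev = 1 − T_C/T_H = 1 − 308.15/579.00 = 0.4678.
Since Q_C/Q_H = T_C/T_H and Q_H = W/η, Q_C = W·T_C/(T_H − T_C) = 3280 × 308.15/270.85 = 3732 J.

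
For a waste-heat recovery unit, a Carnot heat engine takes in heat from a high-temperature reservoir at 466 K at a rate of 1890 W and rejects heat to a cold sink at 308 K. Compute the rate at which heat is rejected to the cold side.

Since the cycle is reversible, η = 1 − T_C/T_H = 1 − 308.00/466.00 = 0.3391.
For a reversible cycle Q_C/Q_H = T_C/T_H, so Q_C = 1890 × 308.00/466.00 = 1249 W.

Q̇_C ≈ 1249 W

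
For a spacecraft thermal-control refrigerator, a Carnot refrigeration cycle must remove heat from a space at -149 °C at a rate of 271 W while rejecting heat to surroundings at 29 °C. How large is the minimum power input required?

Ẇ_in ≈ 389 W

T_H = 29 °C → 29 + 273.15 = 302.15 K.
T_C = -149 °C → -149 + 273.15 = 124.15 K.
The reversible coefficient of performance is COP_R = T_C/(T_H − T_C) = 124.15/178.00 = 0.6975.
W = Q_C/COP_R = 271/0.6975 = 389 W.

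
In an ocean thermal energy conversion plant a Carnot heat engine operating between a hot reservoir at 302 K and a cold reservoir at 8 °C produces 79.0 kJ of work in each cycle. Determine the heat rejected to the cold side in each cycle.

T_C = 8 °C → 8 + 273.15 = 281.15 K.
η_rev = 1 − T_C/T_H = 1 − 281.15/302.00 = 0.0690.
Since Q_C/Q_H = T_C/T_H and Q_H = W/η, Q_C = W·T_C/(T_H − T_C) = 79.0 × 281.15/20.85 = 1070 kJ.

Q_C ≈ 1070 kJ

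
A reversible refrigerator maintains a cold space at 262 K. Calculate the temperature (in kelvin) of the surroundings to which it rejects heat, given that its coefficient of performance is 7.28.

T_H ≈ 298.0 K

COP_R = T_C/(T_H − T_C) ⇒ T_H = T_C·(1 + 1/COP_R) = 262.00 × (1 + 1/7.28) = 298.0 K.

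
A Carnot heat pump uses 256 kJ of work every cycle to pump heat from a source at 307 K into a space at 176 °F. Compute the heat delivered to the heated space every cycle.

Q_H ≈ 1959 kJ

T_H = 176 °F → (176 − 32) × 5/9 = 80.00 °C = 353.15 K.
COP_HP = T_H/(T_H − T_C) = 353.15/46.15 = 7.6522.
Q_H = COP_HP · W = 7.6522 × 256 = 1959 kJ.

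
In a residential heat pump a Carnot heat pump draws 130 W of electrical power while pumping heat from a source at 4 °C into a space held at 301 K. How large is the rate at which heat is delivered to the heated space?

T_C = 4 °C → 4 + 273.15 = 277.15 K.
For a reversible heat pump, COP_HP = T_H/(T_H − T_C) = 301.00/23.85 = 12.6205.
Q_H = COP_HP · W = 12.6205 × 130 = 1640 W.

Q̇_H ≈ 1640 W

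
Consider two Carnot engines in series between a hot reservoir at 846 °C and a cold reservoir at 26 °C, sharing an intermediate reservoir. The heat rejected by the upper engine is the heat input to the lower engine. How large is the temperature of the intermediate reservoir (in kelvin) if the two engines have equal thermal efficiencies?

T_m ≈ 579 K

T_H = 846 °C → 846 + 273.15 = 1119.15 K.
T_C = 26 °C → 26 + 273.15 = 299.15 K.
Equal efficiencies require 1 − T_m/T_H = 1 − T_C/T_m, i.e. T_m/T_H = T_C/T_m, so T_m = √(T_H·T_C) = √(1119.15 × 299.15) = 579 K.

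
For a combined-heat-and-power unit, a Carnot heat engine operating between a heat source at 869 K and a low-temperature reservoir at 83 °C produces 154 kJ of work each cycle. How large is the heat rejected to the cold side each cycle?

Q_C ≈ 107 kJ

T_C = 83 °C → 83 + 273.15 = 356.15 K.
The Carnot efficiency is η = 1 − T_C/T_H = 1 − 356.15/869.00 = 0.5902.
Since Q_C/Q_H = T_C/T_H and Q_H = W/η, Q_C = W·T_C/(T_H − T_C) = 154 × 356.15/512.85 = 107 kJ.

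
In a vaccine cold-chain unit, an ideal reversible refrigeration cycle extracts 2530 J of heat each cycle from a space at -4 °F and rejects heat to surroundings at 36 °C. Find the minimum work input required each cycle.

W_in ≈ 559.7 J

T_H = 36 °C → 36 + 273.15 = 309.15 K.
T_C = -4 °F → (-4 − 32) × 5/9 = -20.00 °C = 253.15 K.
COP_R = T_C/(T_H − T_C) = 253.15/56.00 = 4.5205.
W = Q_C/COP_R = 2530/4.5205 = 559.7 J.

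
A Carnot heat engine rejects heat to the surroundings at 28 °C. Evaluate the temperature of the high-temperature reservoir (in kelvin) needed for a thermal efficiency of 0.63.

T_C = 28 °C → 28 + 273.15 = 301.15 K.
From η = 1 − T_C/T_H, solving for T_H gives T_H = T_C/(1 − η) = 301.15/(1 − 0.63) = 813.9 K.

T_H ≈ 813.9 K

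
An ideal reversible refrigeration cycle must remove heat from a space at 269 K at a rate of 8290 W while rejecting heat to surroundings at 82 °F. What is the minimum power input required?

T_H = 82 °F → (82 − 32) × 5/9 = 27.78 °C = 300.93 K.
Carnot COP: COP_R = T_C/(T_H − T_C) = 269.00/31.93 = 8.4253.
W = Q_C/COP_R = 8290/8.4253 = 983.9 W.

Ẇ_in ≈ 983.9 W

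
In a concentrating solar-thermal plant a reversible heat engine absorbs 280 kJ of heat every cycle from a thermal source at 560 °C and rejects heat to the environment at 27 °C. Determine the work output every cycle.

W ≈ 179 kJ

T_H = 560 °C → 560 + 273.15 = 833.15 K.
T_C = 27 °C → 27 + 273.15 = 300.15 K.
η_rev = 1 − T_C/T_H = 1 − 300.15/833.15 = 0.6397.
W = η·Q_H = 0.6397 × 280 = 179 kJ.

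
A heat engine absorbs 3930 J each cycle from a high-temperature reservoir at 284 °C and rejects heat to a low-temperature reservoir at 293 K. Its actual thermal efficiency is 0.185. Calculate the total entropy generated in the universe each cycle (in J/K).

ΔS_univ ≈ 3.878 J/K

T_H = 284 °C → 284 + 273.15 = 557.15 K.
W = η·Q_H = 0.185 × 3930 = 727.0 J, so Q_C = Q_H − W = 3203 J.
Entropy balance on the reservoirs: −Q_H/T_H = -7.054 J/K, +Q_C/T_C = 10.93 J/K.
ΔS_univ = −Q_H/T_H + Q_C/T_C = 3.878 J/K (> 0, since η = 0.185 < η_Carnot = 0.474).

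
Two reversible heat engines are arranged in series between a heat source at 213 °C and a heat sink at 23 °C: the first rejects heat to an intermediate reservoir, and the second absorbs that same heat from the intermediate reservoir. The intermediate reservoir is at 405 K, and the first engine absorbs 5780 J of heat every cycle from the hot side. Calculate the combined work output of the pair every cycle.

T_H = 213 °C → 213 + 273.15 = 486.15 K.
T_C = 23 °C → 23 + 273.15 = 296.15 K.
Two reversible stages in series are equivalent to a single Carnot engine between T_H and T_C, so η_total = 1 − T_C/T_H = 1 − 296.15/486.15 = 0.3908.
W_total = η_total · Q_H = 0.3908 × 5780 = 2259 J.

W_total ≈ 2259 J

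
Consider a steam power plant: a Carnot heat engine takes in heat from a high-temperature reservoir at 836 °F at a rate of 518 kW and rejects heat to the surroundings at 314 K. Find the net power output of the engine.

Ẇ ≈ 292.0 kW

T_H = 836 °F → (836 − 32) × 5/9 = 446.67 °C = 719.82 K.
η_rev = 1 − T_C/T_H = 1 − 314.00/719.82 = 0.5638.
W = η·Q_H = 0.5638 × 518 = 292.0 kW.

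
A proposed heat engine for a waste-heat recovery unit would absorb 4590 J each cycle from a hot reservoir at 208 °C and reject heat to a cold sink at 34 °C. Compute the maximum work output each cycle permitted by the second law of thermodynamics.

W_max ≈ 1660 J

T_H = 208 °C → 208 + 273.15 = 481.15 K.
T_C = 34 °C → 34 + 273.15 = 307.15 K.
The second-law ceiling is the Carnot efficiency, η_max = 1 − T_C/T_H = 1 − 307.15/481.15 = 0.3616.
W_max = η_max · Q_H = 0.3616 × 4590 = 1660 J.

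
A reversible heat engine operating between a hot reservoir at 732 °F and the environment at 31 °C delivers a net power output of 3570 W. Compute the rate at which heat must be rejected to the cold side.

T_H = 732 °F → (732 − 32) × 5/9 = 388.89 °C = 662.04 K.
T_C = 31 °C → 31 + 273.15 = 304.15 K.
For a reversible engine, η = 1 − T_C/T_H = 1 − 304.15/662.04 = 0.5406.
Since Q_C/Q_H = T_C/T_H and Q_H = W/η, Q_C = W·T_C/(T_H − T_C) = 3570 × 304.15/357.89 = 3030 W.

Q̇_C ≈ 3030 W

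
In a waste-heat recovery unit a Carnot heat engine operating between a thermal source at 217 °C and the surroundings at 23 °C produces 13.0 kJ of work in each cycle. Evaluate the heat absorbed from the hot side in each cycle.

Q_H ≈ 32.8 kJ

T_H = 217 °C → 217 + 273.15 = 490.15 K.
T_C = 23 °C → 23 + 273.15 = 296.15 K.
η_rev = 1 − T_C/T_H = 1 − 296.15/490.15 = 0.3958.
Q_H = W/η = 13.0/0.3958 = 32.8 kJ.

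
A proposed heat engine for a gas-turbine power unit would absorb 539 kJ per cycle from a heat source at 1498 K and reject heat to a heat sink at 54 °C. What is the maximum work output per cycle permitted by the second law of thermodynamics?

W_max ≈ 421 kJ

T_C = 54 °C → 54 + 273.15 = 327.15 K.
No engine can exceed the Carnot limit: η_max = 1 − T_C/T_H = 1 − 327.15/1498.00 = 0.7816.
W_max = η_max · Q_H = 0.7816 × 539 = 421 kJ.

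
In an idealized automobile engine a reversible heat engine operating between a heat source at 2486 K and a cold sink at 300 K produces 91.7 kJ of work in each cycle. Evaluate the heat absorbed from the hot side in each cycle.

Carnot efficiency: η = 1 − T_C/T_H = 1 − 300.00/2486.00 = 0.8793.
Q_H = W/η = 91.7/0.8793 = 104.3 kJ.

Q_H ≈ 104.3 kJ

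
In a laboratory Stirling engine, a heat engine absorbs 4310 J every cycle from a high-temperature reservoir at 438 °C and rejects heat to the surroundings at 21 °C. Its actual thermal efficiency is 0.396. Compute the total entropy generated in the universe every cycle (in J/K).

ΔS_univ ≈ 2.789 J/K

T_H = 438 °C → 438 + 273.15 = 711.15 K.
T_C = 21 °C → 21 + 273.15 = 294.15 K.
W = η·Q_H = 0.396 × 4310 = 1707 J, so Q_C = Q_H − W = 2603 J.
The hot reservoir loses entropy Q_H/T_H = 4310/711.15 = 6.061 J/K; the cold reservoir gains Q_C/T_C = 2603/294.15 = 8.850 J/K.
ΔS_univ = −Q_H/T_H + Q_C/T_C = 2.789 J/K (> 0, since η = 0.396 < η_Carnot = 0.586).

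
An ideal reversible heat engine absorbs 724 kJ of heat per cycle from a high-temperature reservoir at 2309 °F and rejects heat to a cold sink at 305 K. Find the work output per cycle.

W ≈ 580 kJ

T_H = 2309 °F → (2309 − 32) × 5/9 = 1265.00 °C = 1538.15 K.
The Carnot efficiency is η = 1 − T_C/T_H = 1 − 305.00/1538.15 = 0.8017.
W = η·Q_H = 0.8017 × 724 = 580 kJ.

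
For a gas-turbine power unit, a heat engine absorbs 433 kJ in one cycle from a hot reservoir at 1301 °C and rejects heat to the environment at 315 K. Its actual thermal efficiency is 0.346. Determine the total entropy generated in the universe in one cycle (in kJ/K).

T_H = 1301 °C → 1301 + 273.15 = 1574.15 K.
W = η·Q_H = 0.346 × 433 = 149.8 kJ, so Q_C = Q_H − W = 283.2 kJ.
Reservoir entropy changes: ΔS_H = −Q_H/T_H = −433/1574.15 = -0.2751 kJ/K and ΔS_C = +Q_C/T_C = 283.2/315.00 = 0.8990 kJ/K.
ΔS_univ = −Q_H/T_H + Q_C/T_C = 0.624 kJ/K (> 0, since η = 0.346 < η_Carnot = 0.800).

ΔS_univ ≈ 0.624 kJ/K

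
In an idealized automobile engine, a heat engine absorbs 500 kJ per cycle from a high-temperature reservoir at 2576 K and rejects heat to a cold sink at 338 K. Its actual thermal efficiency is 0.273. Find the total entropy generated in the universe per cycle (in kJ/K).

ΔS_univ ≈ 0.881 kJ/K

W = η·Q_H = 0.273 × 500 = 136.5 kJ, so Q_C = Q_H − W = 363.5 kJ.
The hot reservoir loses entropy Q_H/T_H = 500/2576.00 = 0.1941 kJ/K; the cold reservoir gains Q_C/T_C = 363.5/338.00 = 1.075 kJ/K.
ΔS_univ = −Q_H/T_H + Q_C/T_C = 0.881 kJ/K (> 0, since η = 0.273 < η_Carnot = 0.869).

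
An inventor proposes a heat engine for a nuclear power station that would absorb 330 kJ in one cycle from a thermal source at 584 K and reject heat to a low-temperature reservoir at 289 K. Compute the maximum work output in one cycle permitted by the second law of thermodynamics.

The second-law ceiling is the Carnot efficiency, η_max = 1 − T_C/T_H = 1 − 289.00/584.00 = 0.5051.
W_max = η_max · Q_H = 0.5051 × 330 = 167 kJ.

W_max ≈ 167 kJ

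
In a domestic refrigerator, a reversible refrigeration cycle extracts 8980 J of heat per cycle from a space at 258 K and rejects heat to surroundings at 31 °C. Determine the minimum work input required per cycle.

W_in ≈ 1606 J

T_H = 31 °C → 31 + 273.15 = 304.15 K.
Carnot COP: COP_R = T_C/(T_H − T_C) = 258.00/46.15 = 5.5905.
W = Q_C/COP_R = 8980/5.5905 = 1606 J.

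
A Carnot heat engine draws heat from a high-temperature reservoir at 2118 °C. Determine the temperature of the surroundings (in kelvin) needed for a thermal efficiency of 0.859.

T_C ≈ 337 K

T_H = 2118 °C → 2118 + 273.15 = 2391.15 K.
From η = 1 − T_C/T_H, T_C = T_H·(1 − η) = 2391.15 × (1 − 0.859) = 337 K.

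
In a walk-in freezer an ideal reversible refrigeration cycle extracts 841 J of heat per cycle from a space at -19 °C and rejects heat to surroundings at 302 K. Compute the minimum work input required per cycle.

W_in ≈ 158 J

T_C = -19 °C → -19 + 273.15 = 254.15 K.
COP_R = T_C/(T_H − T_C) = 254.15/47.85 = 5.3114.
W = Q_C/COP_R = 841/5.3114 = 158 J.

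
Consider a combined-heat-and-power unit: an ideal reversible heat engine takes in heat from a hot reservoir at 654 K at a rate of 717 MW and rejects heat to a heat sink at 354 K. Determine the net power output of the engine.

For a reversible engine, η = 1 − T_C/T_H = 1 − 354.00/654.00 = 0.4587.
W = η·Q_H = 0.4587 × 717 = 328.9 MW.

Ẇ ≈ 328.9 MW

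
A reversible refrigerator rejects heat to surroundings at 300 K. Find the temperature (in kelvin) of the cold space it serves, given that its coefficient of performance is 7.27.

T_C ≈ 263.7 K

COP_R = T_C/(T_H − T_C) ⇒ T_C = T_H·COP_R/(1 + COP_R) = 300.00 × 7.27/(1 + 7.27) = 263.7 K.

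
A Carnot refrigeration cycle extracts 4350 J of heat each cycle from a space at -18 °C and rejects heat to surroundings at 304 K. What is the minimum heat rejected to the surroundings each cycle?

Q_H ≈ 5180 J

T_C = -18 °C → -18 + 273.15 = 255.15 K.
For a reversible cycle Q_H/Q_C = T_H/T_C, so Q_H = Q_C·T_H/T_C = 4350 × 304.00/255.15 = 5180 J.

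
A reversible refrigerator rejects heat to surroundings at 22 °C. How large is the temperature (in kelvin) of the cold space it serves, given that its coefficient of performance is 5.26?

T_C ≈ 248 K

T_H = 22 °C → 22 + 273.15 = 295.15 K.
COP_R = T_C/(T_H − T_C) ⇒ T_C = T_H·COP_R/(1 + COP_R) = 295.15 × 5.26/(1 + 5.26) = 248 K.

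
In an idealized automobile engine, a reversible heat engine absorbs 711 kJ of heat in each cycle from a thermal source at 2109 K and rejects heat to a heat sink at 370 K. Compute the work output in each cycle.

Carnot efficiency: η = 1 − T_C/T_H = 1 − 370.00/2109.00 = 0.8246.
W = η·Q_H = 0.8246 × 711 = 586.3 kJ.

W ≈ 586.3 kJ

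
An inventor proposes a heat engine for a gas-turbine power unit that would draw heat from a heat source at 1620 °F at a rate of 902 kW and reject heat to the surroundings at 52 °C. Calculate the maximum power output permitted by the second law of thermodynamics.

T_H = 1620 °F → (1620 − 32) × 5/9 = 882.22 °C = 1155.37 K.
T_C = 52 °C → 52 + 273.15 = 325.15 K.
The upper bound on efficiency is η_max = 1 − T_C/T_H = 1 − 325.15/1155.37 = 0.7186.
W_max = η_max · Q_H = 0.7186 × 902 = 648 kW.

Ẇ_max ≈ 648 kW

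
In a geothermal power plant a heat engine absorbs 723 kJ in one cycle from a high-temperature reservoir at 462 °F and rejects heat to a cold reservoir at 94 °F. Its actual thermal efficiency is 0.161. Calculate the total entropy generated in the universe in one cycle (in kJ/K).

T_H = 462 °F → (462 − 32) × 5/9 = 238.89 °C = 512.04 K.
T_C = 94 °F → (94 − 32) × 5/9 = 34.44 °C = 307.59 K.
W = η·Q_H = 0.161 × 723 = 116.4 kJ, so Q_C = Q_H − W = 606.6 kJ.
The hot reservoir loses entropy Q_H/T_H = 723/512.04 = 1.412 kJ/K; the cold reservoir gains Q_C/T_C = 606.6/307.59 = 1.972 kJ/K.
ΔS_univ = −Q_H/T_H + Q_C/T_C = 0.560 kJ/K (> 0, since η = 0.161 < η_Carnot = 0.399).

ΔS_univ ≈ 0.560 kJ/K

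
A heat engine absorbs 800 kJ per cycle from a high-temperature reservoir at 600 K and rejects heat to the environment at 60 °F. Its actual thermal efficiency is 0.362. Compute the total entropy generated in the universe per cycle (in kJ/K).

T_C = 60 °F → (60 − 32) × 5/9 = 15.56 °C = 288.71 K.
W = η·Q_H = 0.362 × 800 = 289.6 kJ, so Q_C = Q_H − W = 510.4 kJ.
Reservoir entropy changes: ΔS_H = −Q_H/T_H = −800/600.00 = -1.333 kJ/K and ΔS_C = +Q_C/T_C = 510.4/288.71 = 1.768 kJ/K.
ΔS_univ = −Q_H/T_H + Q_C/T_C = 0.4346 kJ/K (> 0, since η = 0.362 < η_Carnot = 0.519).

ΔS_univ ≈ 0.4346 kJ/K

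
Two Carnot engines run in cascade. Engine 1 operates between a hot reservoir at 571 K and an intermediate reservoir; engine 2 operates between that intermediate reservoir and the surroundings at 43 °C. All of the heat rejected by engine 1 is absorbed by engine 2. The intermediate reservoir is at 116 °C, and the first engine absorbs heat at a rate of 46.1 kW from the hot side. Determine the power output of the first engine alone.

Ẇ₁ ≈ 14.7 kW

T_C = 43 °C → 43 + 273.15 = 316.15 K.
T_m = 116 °C → 116 + 273.15 = 389.15 K.
First-stage efficiency η₁ = 1 − T_m/T_H = 1 − 389.15/571.00 = 0.3185.
W₁ = η₁·Q_H = 0.3185 × 46.1 = 14.7 kW.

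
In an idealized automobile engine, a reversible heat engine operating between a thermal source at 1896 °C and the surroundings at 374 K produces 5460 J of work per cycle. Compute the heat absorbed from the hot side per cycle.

T_H = 1896 °C → 1896 + 273.15 = 2169.15 K.
Carnot efficiency: η = 1 − T_C/T_H = 1 − 374.00/2169.15 = 0.8276.
Q_H = W/η = 5460/0.8276 = 6598 J.

Q_H ≈ 6598 J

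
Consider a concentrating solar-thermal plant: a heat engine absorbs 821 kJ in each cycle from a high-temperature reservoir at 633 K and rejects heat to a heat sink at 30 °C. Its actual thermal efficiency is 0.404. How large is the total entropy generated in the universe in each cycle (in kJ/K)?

T_C = 30 °C → 30 + 273.15 = 303.15 K.
W = η·Q_H = 0.404 × 821 = 331.7 kJ, so Q_C = Q_H − W = 489.3 kJ.
Reservoir entropy changes: ΔS_H = −Q_H/T_H = −821/633.00 = -1.297 kJ/K and ΔS_C = +Q_C/T_C = 489.3/303.15 = 1.614 kJ/K.
ΔS_univ = −Q_H/T_H + Q_C/T_C = 0.3171 kJ/K (> 0, since η = 0.404 < η_Carnot = 0.521).

ΔS_univ ≈ 0.3171 kJ/K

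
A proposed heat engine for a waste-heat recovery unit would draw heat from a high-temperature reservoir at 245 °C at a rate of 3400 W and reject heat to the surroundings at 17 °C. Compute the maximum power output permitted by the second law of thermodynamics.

T_H = 245 °C → 245 + 273.15 = 518.15 K.
T_C = 17 °C → 17 + 273.15 = 290.15 K.
No engine can exceed the Carnot limit: η_max = 1 − T_C/T_H = 1 − 290.15/518.15 = 0.4400.
W_max = η_max · Q_H = 0.4400 × 3400 = 1500 W.

Ẇ_max ≈ 1500 W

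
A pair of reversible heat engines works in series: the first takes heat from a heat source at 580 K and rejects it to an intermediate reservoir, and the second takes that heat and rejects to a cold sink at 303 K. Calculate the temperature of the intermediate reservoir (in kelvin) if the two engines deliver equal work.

For reversible stages Q_m = Q_H·(T_m/T_H). Setting W₁ = Q_H(1 − T_m/T_H) equal to W₂ = Q_m(1 − T_C/T_m) = Q_H·(T_m − T_C)/T_H gives T_H − T_m = T_m − T_C, so T_m = (T_H + T_C)/2 = (580.00 + 303.00)/2 = 442 K.

T_m ≈ 442 K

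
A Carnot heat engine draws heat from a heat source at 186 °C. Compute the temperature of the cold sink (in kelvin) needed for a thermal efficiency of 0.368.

T_H = 186 °C → 186 + 273.15 = 459.15 K.
From η = 1 − T_C/T_H, T_C = T_H·(1 − η) = 459.15 × (1 − 0.368) = 290 K.

T_C ≈ 290 K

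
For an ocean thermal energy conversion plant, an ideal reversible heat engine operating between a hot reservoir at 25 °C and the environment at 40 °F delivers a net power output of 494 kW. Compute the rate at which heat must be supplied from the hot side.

T_H = 25 °C → 25 + 273.15 = 298.15 K.
T_C = 40 °F → (40 − 32) × 5/9 = 4.44 °C = 277.59 K.
Since the cycle is reversible, η = 1 − T_C/T_H = 1 − 277.59/298.15 = 0.0689.
Q_H = W/η = 494/0.0689 = 7170 kW.

Q̇_H ≈ 7170 kW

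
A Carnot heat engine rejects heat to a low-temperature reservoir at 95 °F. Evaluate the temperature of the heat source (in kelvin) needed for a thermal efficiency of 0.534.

T_H ≈ 661.3 K

T_C = 95 °F → (95 − 32) × 5/9 = 35.00 °C = 308.15 K.
From η = 1 − T_C/T_H, solving for T_H gives T_H = T_C/(1 − η) = 308.15/(1 − 0.534) = 661.3 K.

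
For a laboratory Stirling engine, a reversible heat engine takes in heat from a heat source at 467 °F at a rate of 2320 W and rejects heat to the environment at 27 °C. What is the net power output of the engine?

T_H = 467 °F → (467 − 32) × 5/9 = 241.67 °C = 514.82 K.
T_C = 27 °C → 27 + 273.15 = 300.15 K.
Since the cycle is reversible, η = 1 − T_C/T_H = 1 − 300.15/514.82 = 0.4170.
W = η·Q_H = 0.4170 × 2320 = 967.4 W.

Ẇ ≈ 967.4 W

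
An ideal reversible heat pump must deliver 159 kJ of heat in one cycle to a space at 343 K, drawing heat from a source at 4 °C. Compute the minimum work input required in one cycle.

T_C = 4 °C → 4 + 273.15 = 277.15 K.
The Carnot heat-pump COP is COP_HP = T_H/(T_H − T_C) = 343.00/65.85 = 5.2088.
W = Q_H/COP_HP = 159/5.2088 = 30.5 kJ.

W_in ≈ 30.5 kJ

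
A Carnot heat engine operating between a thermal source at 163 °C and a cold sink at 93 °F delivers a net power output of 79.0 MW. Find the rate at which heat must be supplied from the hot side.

T_H = 163 °C → 163 + 273.15 = 436.15 K.
T_C = 93 °F → (93 − 32) × 5/9 = 33.89 °C = 307.04 K.
Since the cycle is reversible, η = 1 − T_C/T_H = 1 − 307.04/436.15 = 0.2960.
Q_H = W/η = 79.0/0.2960 = 267 MW.

Q̇_H ≈ 267 MW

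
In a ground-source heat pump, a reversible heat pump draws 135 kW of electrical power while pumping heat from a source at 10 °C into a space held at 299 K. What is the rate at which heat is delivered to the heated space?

Q̇_H ≈ 2550 kW

T_C = 10 °C → 10 + 273.15 = 283.15 K.
COP_HP = T_H/(T_H − T_C) = 299.00/15.85 = 18.8644.
Q_H = COP_HP · W = 18.8644 × 135 = 2550 kW.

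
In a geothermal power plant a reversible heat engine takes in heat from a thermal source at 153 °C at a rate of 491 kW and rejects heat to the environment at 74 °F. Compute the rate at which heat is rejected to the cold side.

Q̇_C ≈ 342 kW

T_H = 153 °C → 153 + 273.15 = 426.15 K.
T_C = 74 °F → (74 − 32) × 5/9 = 23.33 °C = 296.48 K.
The Carnot efficiency is η = 1 − T_C/T_H = 1 − 296.48/426.15 = 0.3043.
For a reversible cycle Q_C/Q_H = T_C/T_H, so Q_C = 491 × 296.48/426.15 = 342 kW.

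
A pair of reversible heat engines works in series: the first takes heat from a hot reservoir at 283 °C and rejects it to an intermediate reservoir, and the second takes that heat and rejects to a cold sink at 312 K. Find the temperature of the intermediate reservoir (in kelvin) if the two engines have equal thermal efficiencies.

T_H = 283 °C → 283 + 273.15 = 556.15 K.
Equal efficiencies require 1 − T_m/T_H = 1 − T_C/T_m, i.e. T_m/T_H = T_C/T_m, so T_m = √(T_H·T_C) = √(556.15 × 312.00) = 417 K.

T_m ≈ 417 K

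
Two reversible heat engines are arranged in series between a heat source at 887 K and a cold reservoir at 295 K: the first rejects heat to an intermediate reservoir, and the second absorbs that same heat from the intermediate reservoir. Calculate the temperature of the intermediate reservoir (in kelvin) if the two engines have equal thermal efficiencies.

T_m ≈ 511.5 K

Equal efficiencies require 1 − T_m/T_H = 1 − T_C/T_m, i.e. T_m/T_H = T_C/T_m, so T_m = √(T_H·T_C) = √(887.00 × 295.00) = 511.5 K.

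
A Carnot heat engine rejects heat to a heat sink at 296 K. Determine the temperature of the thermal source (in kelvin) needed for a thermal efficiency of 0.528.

T_H ≈ 627 K

From η = 1 − T_C/T_H, solving for T_H gives T_H = T_C/(1 − η) = 296.00/(1 − 0.528) = 627 K.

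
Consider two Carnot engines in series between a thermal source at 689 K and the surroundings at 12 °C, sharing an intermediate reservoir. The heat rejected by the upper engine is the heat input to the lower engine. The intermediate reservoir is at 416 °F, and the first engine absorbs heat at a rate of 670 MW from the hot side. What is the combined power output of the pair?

Ẇ_total ≈ 393 MW

T_C = 12 °C → 12 + 273.15 = 285.15 K.
Two reversible stages in series are equivalent to a single Carnot engine between T_H and T_C, so η_total = 1 − T_C/T_H = 1 − 285.15/689.00 = 0.5861.
W_total = η_total · Q_H = 0.5861 × 670 = 393 MW.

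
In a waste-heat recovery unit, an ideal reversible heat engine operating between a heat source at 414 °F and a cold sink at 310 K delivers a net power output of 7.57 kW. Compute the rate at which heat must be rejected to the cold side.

Q̇_C ≈ 13.4 kW

T_H = 414 °F → (414 − 32) × 5/9 = 212.22 °C = 485.37 K.
Carnot efficiency: η = 1 − T_C/T_H = 1 − 310.00/485.37 = 0.3613.
Since Q_C/Q_H = T_C/T_H and Q_H = W/η, Q_C = W·T_C/(T_H − T_C) = 7.57 × 310.00/175.37 = 13.4 kW.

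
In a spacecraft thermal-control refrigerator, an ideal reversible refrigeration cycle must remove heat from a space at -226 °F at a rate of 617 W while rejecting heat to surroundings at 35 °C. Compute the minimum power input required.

Ẇ_in ≈ 847.6 W

T_H = 35 °C → 35 + 273.15 = 308.15 K.
T_C = -226 °F → (-226 − 32) × 5/9 = -143.33 °C = 129.82 K.
The reversible coefficient of performance is COP_R = T_C/(T_H − T_C) = 129.82/178.33 = 0.7279.
W = Q_C/COP_R = 617/0.7279 = 847.6 W.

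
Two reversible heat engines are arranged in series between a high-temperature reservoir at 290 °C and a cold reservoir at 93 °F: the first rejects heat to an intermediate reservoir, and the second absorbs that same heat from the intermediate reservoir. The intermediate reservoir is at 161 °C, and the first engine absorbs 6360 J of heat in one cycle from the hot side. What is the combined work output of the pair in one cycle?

W_total ≈ 2890 J

T_H = 290 °C → 290 + 273.15 = 563.15 K.
T_C = 93 °F → (93 − 32) × 5/9 = 33.89 °C = 307.04 K.
Two reversible stages in series are equivalent to a single Carnot engine between T_H and T_C, so η_total = 1 − T_C/T_H = 1 − 307.04/563.15 = 0.4548.
W_total = η_total · Q_H = 0.4548 × 6360 = 2890 J.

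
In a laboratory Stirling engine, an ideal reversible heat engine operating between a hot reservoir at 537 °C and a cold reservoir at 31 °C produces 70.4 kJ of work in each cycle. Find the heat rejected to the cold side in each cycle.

Q_C ≈ 42.32 kJ

T_H = 537 °C → 537 + 273.15 = 810.15 K.
T_C = 31 °C → 31 + 273.15 = 304.15 K.
η_rev = 1 − T_C/T_H = 1 − 304.15/810.15 = 0.6246.
Since Q_C/Q_H = T_C/T_H and Q_H = W/η, Q_C = W·T_C/(T_H − T_C) = 70.4 × 304.15/506.00 = 42.32 kJ.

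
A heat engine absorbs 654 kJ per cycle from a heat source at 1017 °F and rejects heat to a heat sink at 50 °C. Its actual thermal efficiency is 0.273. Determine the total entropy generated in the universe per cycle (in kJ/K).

T_H = 1017 °F → (1017 − 32) × 5/9 = 547.22 °C = 820.37 K.
T_C = 50 °C → 50 + 273.15 = 323.15 K.
W = η·Q_H = 0.273 × 654 = 178.5 kJ, so Q_C = Q_H − W = 475.5 kJ.
Reservoir entropy changes: ΔS_H = −Q_H/T_H = −654/820.37 = -0.7972 kJ/K and ΔS_C = +Q_C/T_C = 475.5/323.15 = 1.471 kJ/K.
ΔS_univ = −Q_H/T_H + Q_C/T_C = 0.674 kJ/K (> 0, since η = 0.273 < η_Carnot = 0.606).

ΔS_univ ≈ 0.674 kJ/K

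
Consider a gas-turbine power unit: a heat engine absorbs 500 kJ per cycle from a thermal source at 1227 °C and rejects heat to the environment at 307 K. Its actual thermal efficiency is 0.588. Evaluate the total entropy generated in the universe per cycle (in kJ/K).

ΔS_univ ≈ 0.3377 kJ/K

T_H = 1227 °C → 1227 + 273.15 = 1500.15 K.
W = η·Q_H = 0.588 × 500 = 294.0 kJ, so Q_C = Q_H − W = 206.0 kJ.
Entropy balance on the reservoirs: −Q_H/T_H = -0.3333 kJ/K, +Q_C/T_C = 0.6710 kJ/K.
ΔS_univ = −Q_H/T_H + Q_C/T_C = 0.3377 kJ/K (> 0, since η = 0.588 < η_Carnot = 0.795).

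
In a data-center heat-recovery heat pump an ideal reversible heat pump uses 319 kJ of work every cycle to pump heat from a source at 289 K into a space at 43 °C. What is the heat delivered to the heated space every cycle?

Q_H ≈ 3710 kJ

T_H = 43 °C → 43 + 273.15 = 316.15 K.
COP_HP = T_H/(T_H − T_C) = 316.15/27.15 = 11.6446.
Q_H = COP_HP · W = 11.6446 × 319 = 3710 kJ.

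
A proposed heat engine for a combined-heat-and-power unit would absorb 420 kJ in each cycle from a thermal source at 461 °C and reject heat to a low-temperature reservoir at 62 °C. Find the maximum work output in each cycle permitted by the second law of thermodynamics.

W_max ≈ 228 kJ

T_H = 461 °C → 461 + 273.15 = 734.15 K.
T_C = 62 °C → 62 + 273.15 = 335.15 K.
By the Carnot theorem, η_max = 1 − T_C/T_H = 1 − 335.15/734.15 = 0.5435.
W_max = η_max · Q_H = 0.5435 × 420 = 228 kJ.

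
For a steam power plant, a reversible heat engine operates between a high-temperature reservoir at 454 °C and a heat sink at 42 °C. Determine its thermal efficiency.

η ≈ 0.567

T_H = 454 °C → 454 + 273.15 = 727.15 K.
T_C = 42 °C → 42 + 273.15 = 315.15 K.
For a reversible engine, η = 1 − T_C/T_H = 1 − 315.15/727.15 = 0.567.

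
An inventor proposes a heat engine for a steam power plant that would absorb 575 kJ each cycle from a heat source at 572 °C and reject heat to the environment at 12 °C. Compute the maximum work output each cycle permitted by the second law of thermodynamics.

W_max ≈ 381.0 kJ

T_H = 572 °C → 572 + 273.15 = 845.15 K.
T_C = 12 °C → 12 + 273.15 = 285.15 K.
The second-law ceiling is the Carnot efficiency, η_max = 1 − T_C/T_H = 1 − 285.15/845.15 = 0.6626.
W_max = η_max · Q_H = 0.6626 × 575 = 381.0 kJ.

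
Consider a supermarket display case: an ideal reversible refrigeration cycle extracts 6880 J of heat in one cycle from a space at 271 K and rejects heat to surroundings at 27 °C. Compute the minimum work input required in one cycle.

T_H = 27 °C → 27 + 273.15 = 300.15 K.
The reversible coefficient of performance is COP_R = T_C/(T_H − T_C) = 271.00/29.15 = 9.2967.
W = Q_C/COP_R = 6880/9.2967 = 740.0 J.

W_in ≈ 740.0 J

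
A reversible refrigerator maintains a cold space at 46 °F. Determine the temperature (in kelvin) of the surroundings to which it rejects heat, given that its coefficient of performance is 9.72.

T_H ≈ 310 K

T_C = 46 °F → (46 − 32) × 5/9 = 7.78 °C = 280.93 K.
COP_R = T_C/(T_H − T_C) ⇒ T_H = T_C·(1 + 1/COP_R) = 280.93 × (1 + 1/9.72) = 310 K.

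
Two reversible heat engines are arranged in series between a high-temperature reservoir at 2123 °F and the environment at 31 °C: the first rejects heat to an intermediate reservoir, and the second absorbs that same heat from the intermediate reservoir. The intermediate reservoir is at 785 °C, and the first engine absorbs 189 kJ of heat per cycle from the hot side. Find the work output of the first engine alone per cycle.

W₁ ≈ 49.6 kJ

T_H = 2123 °F → (2123 − 32) × 5/9 = 1161.67 °C = 1434.82 K.
T_C = 31 °C → 31 + 273.15 = 304.15 K.
T_m = 785 °C → 785 + 273.15 = 1058.15 K.
First-stage efficiency η₁ = 1 − T_m/T_H = 1 − 1058.15/1434.82 = 0.2625.
W₁ = η₁·Q_H = 0.2625 × 189 = 49.6 kJ.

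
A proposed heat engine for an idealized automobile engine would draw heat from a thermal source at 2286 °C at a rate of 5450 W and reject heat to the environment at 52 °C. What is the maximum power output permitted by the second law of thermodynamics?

Ẇ_max ≈ 4760 W

T_H = 2286 °C → 2286 + 273.15 = 2559.15 K.
T_C = 52 °C → 52 + 273.15 = 325.15 K.
The second-law ceiling is the Carnot efficiency, η_max = 1 − T_C/T_H = 1 − 325.15/2559.15 = 0.8729.
W_max = η_max · Q_H = 0.8729 × 5450 = 4760 W.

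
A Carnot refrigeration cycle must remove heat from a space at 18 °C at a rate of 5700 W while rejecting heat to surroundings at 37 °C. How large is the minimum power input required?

T_H = 37 °C → 37 + 273.15 = 310.15 K.
T_C = 18 °C → 18 + 273.15 = 291.15 K.
For a reversible refrigerator, COP_R = T_C/(T_H − T_C) = 291.15/19.00 = 15.3237.
W = Q_C/COP_R = 5700/15.3237 = 372 W.

Ẇ_in ≈ 372 W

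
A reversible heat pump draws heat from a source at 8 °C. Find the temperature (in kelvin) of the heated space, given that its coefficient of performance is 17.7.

T_H ≈ 298 K

T_C = 8 °C → 8 + 273.15 = 281.15 K.
COP_HP = T_H/(T_H − T_C) ⇒ T_H = T_C·COP_HP/(COP_HP − 1) = 281.15 × 17.7/(17.7 − 1) = 298 K.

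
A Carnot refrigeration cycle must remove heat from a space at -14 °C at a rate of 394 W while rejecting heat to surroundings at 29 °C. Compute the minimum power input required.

T_H = 29 °C → 29 + 273.15 = 302.15 K.
T_C = -14 °C → -14 + 273.15 = 259.15 K.
For a reversible refrigerator, COP_R = T_C/(T_H − T_C) = 259.15/43.00 = 6.0267.
W = Q_C/COP_R = 394/6.0267 = 65.4 W.

Ẇ_in ≈ 65.4 W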